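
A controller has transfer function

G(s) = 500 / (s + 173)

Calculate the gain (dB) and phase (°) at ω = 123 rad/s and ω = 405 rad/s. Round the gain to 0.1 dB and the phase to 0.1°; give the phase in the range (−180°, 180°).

ω = 123: 7.4 dB, -35.4°; ω = 405: 1.1 dB, -66.9°

Substitute s = j123:
Numerator: 500 = 500 + j0
Denominator: (j123) + 173 = 173 + j123
|N| = √(500² + 0²) ≈ 500, ∠N ≈ 0.00°
|D| = √(173² + 123²) ≈ 212.27, ∠D ≈ 35.41°
|G| = 500 / 212.27 ≈ 2.3555
Gain = 20 log₁₀(2.3555) ≈ 7.44 dB
∠G = 0.00° − 35.41° = -35.41°

Substitute s = j405:
Numerator: 500 = 500 + j0
Denominator: (j405) + 173 = 173 + j405
|N| = √(500² + 0²) ≈ 500, ∠N ≈ 0.00°
|D| = √(173² + 405²) ≈ 440.4, ∠D ≈ 66.87°
|G| = 500 / 440.4 ≈ 1.1353
Gain = 20 log₁₀(1.1353) ≈ 1.10 dB
∠G = 0.00° − 66.87° = -66.87°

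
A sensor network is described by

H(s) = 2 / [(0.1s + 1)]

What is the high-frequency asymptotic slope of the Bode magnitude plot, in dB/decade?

Each pole contributes −20 dB/decade at high frequency; each zero contributes +20 dB/decade.
Net: 0 zero(s) − 1 pole(s) → -20 dB/decade.

-20 dB/decade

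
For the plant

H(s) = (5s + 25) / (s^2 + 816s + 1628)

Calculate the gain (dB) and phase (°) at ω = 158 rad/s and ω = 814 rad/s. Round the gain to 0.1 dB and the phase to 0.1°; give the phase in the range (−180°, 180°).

ω = 158: -44.4 dB, -12.1°; ω = 814: -47.2 dB, -45.2°

Substitute s = j158:
Numerator: 5(j158) + 25 = 25 + j790
Denominator: (j158)^2 + 816(j158) + 1628 = -23336 + j128928
|N| = √(25² + 790²) ≈ 790.4, ∠N ≈ 88.19°
|D| = √(23336² + 128928²) ≈ 1.3102e+05, ∠D ≈ 100.26°
|H| = 790.4 / 1.3102e+05 ≈ 0.0060327
Gain = 20 log₁₀(0.0060327) ≈ -44.39 dB
∠H = 88.19° − 100.26° = -12.07°

Substitute s = j814:
Numerator: 5(j814) + 25 = 25 + j4070
Denominator: (j814)^2 + 816(j814) + 1628 = -660968 + j664224
|N| = √(25² + 4070²) ≈ 4070.1, ∠N ≈ 89.65°
|D| = √(660968² + 664224²) ≈ 9.3706e+05, ∠D ≈ 134.86°
|H| = 4070.1 / 9.3706e+05 ≈ 0.0043435
Gain = 20 log₁₀(0.0043435) ≈ -47.24 dB
∠H = 89.65° − 134.86° = -45.21°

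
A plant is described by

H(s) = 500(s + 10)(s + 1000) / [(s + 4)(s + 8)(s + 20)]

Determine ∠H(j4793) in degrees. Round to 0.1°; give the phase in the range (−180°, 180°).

At s = jω = j4793:
zero (s+10): 10 + j4793 → |·| = √(10²+4793²) = √22972949 ≈ 4793, ∠ = arctan(4793/10) ≈ 89.88°
zero (s+1000): 1000 + j4793 → |·| = √(1000²+4793²) = √23972849 ≈ 4896.2, ∠ = arctan(4793/1000) ≈ 78.22°
pole (s+4): 4 + j4793 → |·| = √(4²+4793²) = √22972865 ≈ 4793, ∠ = arctan(4793/4) ≈ 89.95°
pole (s+8): 8 + j4793 → |·| = √(8²+4793²) = √22972913 ≈ 4793, ∠ = arctan(4793/8) ≈ 89.90°
pole (s+20): 20 + j4793 → |·| = √(20²+4793²) = √22973249 ≈ 4793, ∠ = arctan(4793/20) ≈ 89.76°
∠H = 168.10° − 269.61° = -101.51°

-101.5°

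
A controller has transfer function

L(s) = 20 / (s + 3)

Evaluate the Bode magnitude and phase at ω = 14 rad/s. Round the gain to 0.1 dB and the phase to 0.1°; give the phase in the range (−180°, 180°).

Substitute s = j14:
Numerator: 20 = 20 + j0
Denominator: (j14) + 3 = 3 + j14
|N| = √(20² + 0²) ≈ 20, ∠N ≈ 0.00°
|D| = √(3² + 14²) ≈ 14.318, ∠D ≈ 77.91°
|L| = 20 / 14.318 ≈ 1.3968
Gain = 20 log₁₀(1.3968) ≈ 2.90 dB
∠L = 0.00° − 77.91° = -77.91°

2.9 dB, -77.9°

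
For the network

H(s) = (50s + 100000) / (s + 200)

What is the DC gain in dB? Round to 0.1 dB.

H(0) = 100000 / 200 = 500
20 log₁₀(500) ≈ 53.98 dB

54.0 dB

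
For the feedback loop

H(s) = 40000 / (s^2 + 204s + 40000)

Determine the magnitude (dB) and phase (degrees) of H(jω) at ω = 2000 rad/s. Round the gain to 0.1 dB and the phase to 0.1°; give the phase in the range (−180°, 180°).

-40.0 dB, -174.1°

At s = jω = j2000:
quadratic: (j2000)² + 204·j2000 + 40000 = -3960000 + j408000 → |·| ≈ 3.981e+06, ∠ ≈ 174.12°
|H| = 40000 / 3.981e+06 ≈ 0.010048
Gain = 20 log₁₀(0.010048) ≈ -39.96 dB
∠H = 0.00° − 174.12° = -174.12°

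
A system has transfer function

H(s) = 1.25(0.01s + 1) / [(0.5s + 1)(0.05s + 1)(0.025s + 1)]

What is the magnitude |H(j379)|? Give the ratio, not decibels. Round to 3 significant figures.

0.000143

At ω = 379 rad/s:
zero (1 + j379·0.01) = 1 + j3.79 → |·| ≈ 3.9197, ∠ ≈ 75.22°
pole (1 + j379·0.5) = 1 + j189.5 → |·| ≈ 189.5, ∠ ≈ 89.70°
pole (1 + j379·0.05) = 1 + j18.95 → |·| ≈ 18.976, ∠ ≈ 86.98°
pole (1 + j379·0.025) = 1 + j9.475 → |·| ≈ 9.5276, ∠ ≈ 83.98°
|H| = 1.25 · 3.9197 / (189.5 · 18.976 · 9.5276) ≈ 0.00014301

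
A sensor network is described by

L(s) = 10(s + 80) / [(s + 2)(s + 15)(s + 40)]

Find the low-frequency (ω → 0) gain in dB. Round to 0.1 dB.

L(0) = 10·80 / (2·15·40) ≈ 0.66667
20 log₁₀(0.66667) ≈ -3.52 dB

-3.5 dB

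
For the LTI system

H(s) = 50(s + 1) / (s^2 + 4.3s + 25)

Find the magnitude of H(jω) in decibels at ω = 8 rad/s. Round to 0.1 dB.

17.8 dB

At s = jω = j8:
zero (s+1): 1 + j8 → |·| = √(1²+8²) = √65 ≈ 8.0623, ∠ = arctan(8/1) ≈ 82.87°
quadratic: (j8)² + 4.3·j8 + 25 = -39 + j34.4 → |·| ≈ 52.003, ∠ ≈ 138.59°
|H| = 50 · 8.0623 / 52.003 ≈ 7.7518
Gain = 20 log₁₀(7.7518) ≈ 17.79 dB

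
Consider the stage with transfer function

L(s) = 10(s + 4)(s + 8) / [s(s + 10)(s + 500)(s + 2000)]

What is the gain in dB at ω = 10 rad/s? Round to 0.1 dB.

-100.2 dB

At s = jω = j10:
zero (s+4): 4 + j10 → |·| = √(4²+10²) = √116 ≈ 10.77, ∠ = arctan(10/4) ≈ 68.20°
zero (s+8): 8 + j10 → |·| = √(8²+10²) = √164 ≈ 12.806, ∠ = arctan(10/8) ≈ 51.34°
pole (s+10): 10 + j10 → |·| = √(10²+10²) = √200 ≈ 14.142, ∠ = arctan(10/10) ≈ 45.00°
pole (s+500): 500 + j10 → |·| = √(500²+10²) = √250100 ≈ 500.1, ∠ = arctan(10/500) ≈ 1.15°
pole (s+2000): 2000 + j10 → |·| = √(2000²+10²) = √4000100 ≈ 2000, ∠ = arctan(10/2000) ≈ 0.29°
pole at origin: |s| = 10, ∠ = 90.00° (in denominator)
|L| = 10 · 137.92 / 1.4145e+08 ≈ 9.7504e-06
Gain = 20 log₁₀(9.7504e-06) ≈ -100.22 dB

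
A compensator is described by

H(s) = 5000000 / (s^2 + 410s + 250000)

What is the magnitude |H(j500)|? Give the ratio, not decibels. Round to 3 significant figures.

At s = jω = j500:
quadratic: (j500)² + 410·j500 + 250000 = 0 + j205000 → |·| ≈ 2.05e+05, ∠ ≈ 90.00°
|H| = 5000000 / 2.05e+05 ≈ 24.39

24.4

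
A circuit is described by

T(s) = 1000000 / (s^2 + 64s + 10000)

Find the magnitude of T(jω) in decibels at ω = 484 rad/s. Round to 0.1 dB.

12.9 dB

At s = jω = j484:
quadratic: (j484)² + 64·j484 + 10000 = -224256 + j30976 → |·| ≈ 2.2639e+05, ∠ ≈ 172.14°
|T| = 1000000 / 2.2639e+05 ≈ 4.4172
Gain = 20 log₁₀(4.4172) ≈ 12.90 dB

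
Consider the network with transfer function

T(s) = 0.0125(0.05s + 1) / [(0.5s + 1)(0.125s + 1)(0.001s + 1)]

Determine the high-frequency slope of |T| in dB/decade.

Each pole contributes −20 dB/decade at high frequency; each zero contributes +20 dB/decade.
Net: 1 zero(s) − 3 pole(s) → -40 dB/decade.

-40 dB/decade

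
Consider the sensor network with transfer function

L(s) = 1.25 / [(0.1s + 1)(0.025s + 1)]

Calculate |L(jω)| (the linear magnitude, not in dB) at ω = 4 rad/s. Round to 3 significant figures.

At ω = 4 rad/s:
pole (1 + j4·0.1) = 1 + j0.4 → |·| ≈ 1.077, ∠ ≈ 21.80°
pole (1 + j4·0.025) = 1 + j0.1 → |·| ≈ 1.005, ∠ ≈ 5.71°
|L| = 1.25 · 1 / (1.077 · 1.005) ≈ 1.1549

1.15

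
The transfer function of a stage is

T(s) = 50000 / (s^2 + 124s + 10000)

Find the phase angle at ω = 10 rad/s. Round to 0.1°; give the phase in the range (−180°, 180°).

At s = jω = j10:
quadratic: (j10)² + 124·j10 + 10000 = 9900 + j1240 → |·| ≈ 9977.4, ∠ ≈ 7.14°
∠T = 0.00° − 7.14° = -7.14°

-7.1°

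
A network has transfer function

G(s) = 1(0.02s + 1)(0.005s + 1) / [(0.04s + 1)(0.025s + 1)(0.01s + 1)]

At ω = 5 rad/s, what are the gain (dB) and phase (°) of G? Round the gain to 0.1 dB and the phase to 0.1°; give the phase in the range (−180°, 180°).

-0.2 dB, -14.2°

At ω = 5 rad/s:
zero (1 + j5·0.02) = 1 + j0.1 → |·| ≈ 1.005, ∠ ≈ 5.71°
zero (1 + j5·0.005) = 1 + j0.025 → |·| ≈ 1.0003, ∠ ≈ 1.43°
pole (1 + j5·0.04) = 1 + j0.2 → |·| ≈ 1.0198, ∠ ≈ 11.31°
pole (1 + j5·0.025) = 1 + j0.125 → |·| ≈ 1.0078, ∠ ≈ 7.13°
pole (1 + j5·0.01) = 1 + j0.05 → |·| ≈ 1.0012, ∠ ≈ 2.86°
|G| = 1 · 1.005 · 1.0003 / (1.0198 · 1.0078 · 1.0012) ≈ 0.97698
Gain = 20 log₁₀(0.97698) ≈ -0.20 dB
∠G = (5.71° + 1.43°) − (11.31° + 7.13° + 2.86°) = -14.16°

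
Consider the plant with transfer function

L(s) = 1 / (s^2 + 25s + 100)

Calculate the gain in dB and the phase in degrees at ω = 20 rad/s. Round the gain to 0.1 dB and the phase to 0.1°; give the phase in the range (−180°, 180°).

-55.3 dB, -121.0°

Substitute s = j20:
Numerator: 1 = 1 + j0
Denominator: (j20)^2 + 25(j20) + 100 = -300 + j500
|N| = √(1² + 0²) ≈ 1, ∠N ≈ 0.00°
|D| = √(300² + 500²) ≈ 583.1, ∠D ≈ 120.96°
|L| = 1 / 583.1 ≈ 0.001715
Gain = 20 log₁₀(0.001715) ≈ -55.31 dB
∠L = 0.00° − 120.96° = -120.96°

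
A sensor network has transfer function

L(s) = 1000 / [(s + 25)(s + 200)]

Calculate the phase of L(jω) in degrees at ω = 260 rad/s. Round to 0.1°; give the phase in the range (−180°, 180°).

At s = jω = j260:
pole (s+25): 25 + j260 → |·| = √(25²+260²) = √68225 ≈ 261.2, ∠ = arctan(260/25) ≈ 84.51°
pole (s+200): 200 + j260 → |·| = √(200²+260²) = √107600 ≈ 328.02, ∠ = arctan(260/200) ≈ 52.43°
∠L = 0.00° − 136.94° = -136.94°

-136.9°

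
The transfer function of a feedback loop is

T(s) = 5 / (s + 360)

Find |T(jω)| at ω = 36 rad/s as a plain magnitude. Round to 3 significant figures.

0.0138

At s = jω = j36:
pole (s+360): 360 + j36 → |·| = √(360²+36²) = √130896 ≈ 361.8, ∠ = arctan(36/360) ≈ 5.71°
|T| = 5 / 361.8 ≈ 0.01382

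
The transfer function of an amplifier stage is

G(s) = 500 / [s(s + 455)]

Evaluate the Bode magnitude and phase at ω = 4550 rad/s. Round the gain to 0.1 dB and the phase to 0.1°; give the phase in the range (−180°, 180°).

At s = jω = j4550:
pole (s+455): 455 + j4550 → |·| = √(455²+4550²) = √20909525 ≈ 4572.7, ∠ = arctan(4550/455) ≈ 84.29°
pole at origin: |s| = 4550, ∠ = 90.00° (in denominator)
|G| = 500 / 2.0806e+07 ≈ 2.4032e-05
Gain = 20 log₁₀(2.4032e-05) ≈ -92.38 dB
∠G = 0.00° − 174.29° = -174.29°

-92.4 dB, -174.3°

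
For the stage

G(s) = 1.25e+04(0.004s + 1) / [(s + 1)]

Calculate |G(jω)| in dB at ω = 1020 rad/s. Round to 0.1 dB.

At ω = 1020 rad/s:
zero (1 + j1020·0.004) = 1 + j4.08 → |·| ≈ 4.2008, ∠ ≈ 76.23°
pole (1 + j1020·1) = 1 + j1020 → |·| ≈ 1020, ∠ ≈ 89.94°
|G| = 1.25e+04 · 4.2008 / (1020) ≈ 51.48
Gain = 20 log₁₀(51.48) ≈ 34.23 dB

34.2 dB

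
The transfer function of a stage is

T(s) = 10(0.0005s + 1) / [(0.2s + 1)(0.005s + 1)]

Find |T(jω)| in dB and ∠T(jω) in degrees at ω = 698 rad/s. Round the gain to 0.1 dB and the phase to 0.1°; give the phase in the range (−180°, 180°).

-33.6 dB, -144.4°

At ω = 698 rad/s:
zero (1 + j698·0.0005) = 1 + j0.349 → |·| ≈ 1.0592, ∠ ≈ 19.24°
pole (1 + j698·0.2) = 1 + j139.6 → |·| ≈ 139.6, ∠ ≈ 89.59°
pole (1 + j698·0.005) = 1 + j3.49 → |·| ≈ 3.6304, ∠ ≈ 74.01°
|T| = 10 · 1.0592 / (139.6 · 3.6304) ≈ 0.0209
Gain = 20 log₁₀(0.0209) ≈ -33.60 dB
∠T = (19.24°) − (89.59° + 74.01°) = -144.36°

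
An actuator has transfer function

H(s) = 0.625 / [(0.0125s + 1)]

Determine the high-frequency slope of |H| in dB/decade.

-20 dB/decade

Each pole contributes −20 dB/decade at high frequency; each zero contributes +20 dB/decade.
Net: 0 zero(s) − 1 pole(s) → -20 dB/decade.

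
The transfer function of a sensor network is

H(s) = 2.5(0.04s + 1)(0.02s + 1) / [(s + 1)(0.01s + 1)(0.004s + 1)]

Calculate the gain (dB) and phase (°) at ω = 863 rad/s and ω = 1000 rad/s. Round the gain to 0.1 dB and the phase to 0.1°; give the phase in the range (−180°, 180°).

ω = 863: -25.1 dB, -72.1°; ω = 1000: -26.3 dB, -74.5°

At ω = 863 rad/s:
zero (1 + j863·0.04) = 1 + j34.52 → |·| ≈ 34.534, ∠ ≈ 88.34°
zero (1 + j863·0.02) = 1 + j17.26 → |·| ≈ 17.289, ∠ ≈ 86.68°
pole (1 + j863·1) = 1 + j863 → |·| ≈ 863, ∠ ≈ 89.93°
pole (1 + j863·0.01) = 1 + j8.63 → |·| ≈ 8.6877, ∠ ≈ 83.39°
pole (1 + j863·0.004) = 1 + j3.452 → |·| ≈ 3.5939, ∠ ≈ 73.84°
|H| = 2.5 · 34.534 · 17.289 / (863 · 8.6877 · 3.5939) ≈ 0.055396
Gain = 20 log₁₀(0.055396) ≈ -25.13 dB
∠H = (88.34° + 86.68°) − (89.93° + 83.39° + 73.84°) = -72.14°

At ω = 1000 rad/s:
zero (1 + j1000·0.04) = 1 + j40 → |·| ≈ 40.012, ∠ ≈ 88.57°
zero (1 + j1000·0.02) = 1 + j20 → |·| ≈ 20.025, ∠ ≈ 87.14°
pole (1 + j1000·1) = 1 + j1000 → |·| ≈ 1000, ∠ ≈ 89.94°
pole (1 + j1000·0.01) = 1 + j10 → |·| ≈ 10.05, ∠ ≈ 84.29°
pole (1 + j1000·0.004) = 1 + j4 → |·| ≈ 4.1231, ∠ ≈ 75.96°
|H| = 2.5 · 40.012 · 20.025 / (1000 · 10.05 · 4.1231) ≈ 0.048341
Gain = 20 log₁₀(0.048341) ≈ -26.31 dB
∠H = (88.57° + 87.14°) − (89.94° + 84.29° + 75.96°) = -74.48°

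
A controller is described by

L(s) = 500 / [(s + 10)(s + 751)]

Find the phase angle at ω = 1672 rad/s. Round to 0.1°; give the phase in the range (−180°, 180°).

-155.5°

At s = jω = j1672:
pole (s+10): 10 + j1672 → |·| = √(10²+1672²) = √2795684 ≈ 1672, ∠ = arctan(1672/10) ≈ 89.66°
pole (s+751): 751 + j1672 → |·| = √(751²+1672²) = √3359585 ≈ 1832.9, ∠ = arctan(1672/751) ≈ 65.81°
∠L = 0.00° − 155.47° = -155.47°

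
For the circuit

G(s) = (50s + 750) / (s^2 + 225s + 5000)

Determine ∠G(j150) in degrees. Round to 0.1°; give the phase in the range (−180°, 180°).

Substitute s = j150:
Numerator: 50(j150) + 750 = 750 + j7500
Denominator: (j150)^2 + 225(j150) + 5000 = -17500 + j33750
|N| = √(750² + 7500²) ≈ 7537.4, ∠N ≈ 84.29°
|D| = √(17500² + 33750²) ≈ 38017, ∠D ≈ 117.41°
∠G = 84.29° − 117.41° = -33.12°

-33.1°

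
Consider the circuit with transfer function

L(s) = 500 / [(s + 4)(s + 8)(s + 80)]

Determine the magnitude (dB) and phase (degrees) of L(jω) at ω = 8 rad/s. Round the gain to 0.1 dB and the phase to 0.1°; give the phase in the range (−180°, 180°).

At s = jω = j8:
pole (s+4): 4 + j8 → |·| = √(4²+8²) = √80 ≈ 8.9443, ∠ = arctan(8/4) ≈ 63.43°
pole (s+8): 8 + j8 → |·| = √(8²+8²) = √128 ≈ 11.314, ∠ = arctan(8/8) ≈ 45.00°
pole (s+80): 80 + j8 → |·| = √(80²+8²) = √6464 ≈ 80.399, ∠ = arctan(8/80) ≈ 5.71°
|L| = 500 / 8136 ≈ 0.061455
Gain = 20 log₁₀(0.061455) ≈ -24.23 dB
∠L = 0.00° − 114.14° = -114.14°

-24.2 dB, -114.1°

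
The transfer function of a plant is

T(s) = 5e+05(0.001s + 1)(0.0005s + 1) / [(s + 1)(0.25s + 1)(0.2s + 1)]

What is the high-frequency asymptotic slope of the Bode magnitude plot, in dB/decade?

Each pole contributes −20 dB/decade at high frequency; each zero contributes +20 dB/decade.
Net: 2 zero(s) − 3 pole(s) → -20 dB/decade.

-20 dB/decade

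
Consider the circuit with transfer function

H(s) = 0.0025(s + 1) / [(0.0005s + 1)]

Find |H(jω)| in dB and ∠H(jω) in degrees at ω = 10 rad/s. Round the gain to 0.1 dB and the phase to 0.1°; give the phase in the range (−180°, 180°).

At ω = 10 rad/s:
zero (1 + j10·1) = 1 + j10 → |·| ≈ 10.05, ∠ ≈ 84.29°
pole (1 + j10·0.0005) = 1 + j0.005 → |·| ≈ 1, ∠ ≈ 0.29°
|H| = 0.0025 · 10.05 / (1) ≈ 0.025125
Gain = 20 log₁₀(0.025125) ≈ -32.00 dB
∠H = (84.29°) − (0.29°) = 84.00°

-32.0 dB, 84.0°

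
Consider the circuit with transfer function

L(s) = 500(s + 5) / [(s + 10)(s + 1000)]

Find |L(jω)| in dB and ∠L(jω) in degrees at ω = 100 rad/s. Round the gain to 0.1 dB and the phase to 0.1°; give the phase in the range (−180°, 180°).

-6.1 dB, -2.9°

At s = jω = j100:
zero (s+5): 5 + j100 → |·| = √(5²+100²) = √10025 ≈ 100.12, ∠ = arctan(100/5) ≈ 87.14°
pole (s+10): 10 + j100 → |·| = √(10²+100²) = √10100 ≈ 100.5, ∠ = arctan(100/10) ≈ 84.29°
pole (s+1000): 1000 + j100 → |·| = √(1000²+100²) = √1010000 ≈ 1005, ∠ = arctan(100/1000) ≈ 5.71°
|L| = 500 · 100.12 / 1.01e+05 ≈ 0.49564
Gain = 20 log₁₀(0.49564) ≈ -6.10 dB
∠L = 87.14° − 90.00° = -2.86°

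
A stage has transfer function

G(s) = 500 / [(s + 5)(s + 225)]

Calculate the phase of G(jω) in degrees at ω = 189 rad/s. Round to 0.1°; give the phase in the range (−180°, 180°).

-128.5°

At s = jω = j189:
pole (s+5): 5 + j189 → |·| = √(5²+189²) = √35746 ≈ 189.07, ∠ = arctan(189/5) ≈ 88.48°
pole (s+225): 225 + j189 → |·| = √(225²+189²) = √86346 ≈ 293.85, ∠ = arctan(189/225) ≈ 40.03°
∠G = 0.00° − 128.51° = -128.51°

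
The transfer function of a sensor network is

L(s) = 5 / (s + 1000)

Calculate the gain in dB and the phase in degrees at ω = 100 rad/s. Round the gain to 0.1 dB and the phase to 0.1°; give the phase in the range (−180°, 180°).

Substitute s = j100:
Numerator: 5 = 5 + j0
Denominator: (j100) + 1000 = 1000 + j100
|N| = √(5² + 0²) ≈ 5, ∠N ≈ 0.00°
|D| = √(1000² + 100²) ≈ 1005, ∠D ≈ 5.71°
|L| = 5 / 1005 ≈ 0.0049751
Gain = 20 log₁₀(0.0049751) ≈ -46.06 dB
∠L = 0.00° − 5.71° = -5.71°

-46.1 dB, -5.7°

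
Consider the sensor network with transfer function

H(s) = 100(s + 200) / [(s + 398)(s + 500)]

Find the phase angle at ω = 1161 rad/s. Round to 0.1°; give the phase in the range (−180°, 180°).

-57.6°

At s = jω = j1161:
zero (s+200): 200 + j1161 → |·| = √(200²+1161²) = √1387921 ≈ 1178.1, ∠ = arctan(1161/200) ≈ 80.23°
pole (s+398): 398 + j1161 → |·| = √(398²+1161²) = √1506325 ≈ 1227.3, ∠ = arctan(1161/398) ≈ 71.08°
pole (s+500): 500 + j1161 → |·| = √(500²+1161²) = √1597921 ≈ 1264.1, ∠ = arctan(1161/500) ≈ 66.70°
∠H = 80.23° − 137.78° = -57.55°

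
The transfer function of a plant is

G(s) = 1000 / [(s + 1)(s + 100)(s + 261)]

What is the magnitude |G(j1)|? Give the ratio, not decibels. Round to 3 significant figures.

0.0271

At s = jω = j1:
pole (s+1): 1 + j1 → |·| = √(1²+1²) = √2 ≈ 1.4142, ∠ = arctan(1/1) ≈ 45.00°
pole (s+100): 100 + j1 → |·| = √(100²+1²) = √10001 ≈ 100, ∠ = arctan(1/100) ≈ 0.57°
pole (s+261): 261 + j1 → |·| = √(261²+1²) = √68122 ≈ 261, ∠ = arctan(1/261) ≈ 0.22°
|G| = 1000 / 36911 ≈ 0.027092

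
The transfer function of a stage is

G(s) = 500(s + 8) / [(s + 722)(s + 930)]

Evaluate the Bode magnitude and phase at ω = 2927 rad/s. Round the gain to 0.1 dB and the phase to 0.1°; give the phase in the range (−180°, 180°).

At s = jω = j2927:
zero (s+8): 8 + j2927 → |·| = √(8²+2927²) = √8567393 ≈ 2927, ∠ = arctan(2927/8) ≈ 89.84°
pole (s+722): 722 + j2927 → |·| = √(722²+2927²) = √9088613 ≈ 3014.7, ∠ = arctan(2927/722) ≈ 76.14°
pole (s+930): 930 + j2927 → |·| = √(930²+2927²) = √9432229 ≈ 3071.2, ∠ = arctan(2927/930) ≈ 72.37°
|G| = 500 · 2927 / 9.2587e+06 ≈ 0.15807
Gain = 20 log₁₀(0.15807) ≈ -16.02 dB
∠G = 89.84° − 148.51° = -58.67°

-16.0 dB, -58.7°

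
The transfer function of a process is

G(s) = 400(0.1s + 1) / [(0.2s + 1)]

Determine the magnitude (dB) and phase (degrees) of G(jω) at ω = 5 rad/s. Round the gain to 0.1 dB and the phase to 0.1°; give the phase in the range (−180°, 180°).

50.0 dB, -18.4°

At ω = 5 rad/s:
zero (1 + j5·0.1) = 1 + j0.5 → |·| ≈ 1.118, ∠ ≈ 26.57°
pole (1 + j5·0.2) = 1 + j1 → |·| ≈ 1.4142, ∠ ≈ 45.00°
|G| = 400 · 1.118 / (1.4142) ≈ 316.22
Gain = 20 log₁₀(316.22) ≈ 50.00 dB
∠G = (26.57°) − (45.00°) = -18.43°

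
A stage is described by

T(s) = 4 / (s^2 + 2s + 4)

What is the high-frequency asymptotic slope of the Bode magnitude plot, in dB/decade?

Each pole contributes −20 dB/decade at high frequency; each zero contributes +20 dB/decade.
Net: 0 zero(s) − 2 pole(s) → -40 dB/decade.

-40 dB/decade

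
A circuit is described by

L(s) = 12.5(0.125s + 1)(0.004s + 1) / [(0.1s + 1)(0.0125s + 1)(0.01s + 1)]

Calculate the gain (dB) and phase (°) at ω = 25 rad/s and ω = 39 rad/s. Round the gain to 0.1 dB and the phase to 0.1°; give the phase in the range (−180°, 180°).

At ω = 25 rad/s:
zero (1 + j25·0.125) = 1 + j3.125 → |·| ≈ 3.2811, ∠ ≈ 72.26°
zero (1 + j25·0.004) = 1 + j0.1 → |·| ≈ 1.005, ∠ ≈ 5.71°
pole (1 + j25·0.1) = 1 + j2.5 → |·| ≈ 2.6926, ∠ ≈ 68.20°
pole (1 + j25·0.0125) = 1 + j0.3125 → |·| ≈ 1.0477, ∠ ≈ 17.35°
pole (1 + j25·0.01) = 1 + j0.25 → |·| ≈ 1.0308, ∠ ≈ 14.04°
|L| = 12.5 · 3.2811 · 1.005 / (2.6926 · 1.0477 · 1.0308) ≈ 14.175
Gain = 20 log₁₀(14.175) ≈ 23.03 dB
∠L = (72.26° + 5.71°) − (68.20° + 17.35° + 14.04°) = -21.62°

At ω = 39 rad/s:
zero (1 + j39·0.125) = 1 + j4.875 → |·| ≈ 4.9765, ∠ ≈ 78.41°
zero (1 + j39·0.004) = 1 + j0.156 → |·| ≈ 1.0121, ∠ ≈ 8.87°
pole (1 + j39·0.1) = 1 + j3.9 → |·| ≈ 4.0262, ∠ ≈ 75.62°
pole (1 + j39·0.0125) = 1 + j0.4875 → |·| ≈ 1.1125, ∠ ≈ 25.99°
pole (1 + j39·0.01) = 1 + j0.39 → |·| ≈ 1.0734, ∠ ≈ 21.31°
|L| = 12.5 · 4.9765 · 1.0121 / (4.0262 · 1.1125 · 1.0734) ≈ 13.095
Gain = 20 log₁₀(13.095) ≈ 22.34 dB
∠L = (78.41° + 8.87°) − (75.62° + 25.99° + 21.31°) = -35.64°

ω = 25: 23.0 dB, -21.6°; ω = 39: 22.3 dB, -35.6°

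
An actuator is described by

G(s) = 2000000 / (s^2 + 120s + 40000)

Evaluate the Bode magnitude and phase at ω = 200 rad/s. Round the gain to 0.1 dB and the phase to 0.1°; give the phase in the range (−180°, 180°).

38.4 dB, -90.0°

At s = jω = j200:
quadratic: (j200)² + 120·j200 + 40000 = 0 + j24000 → |·| ≈ 24000, ∠ ≈ 90.00°
|G| = 2000000 / 24000 ≈ 83.333
Gain = 20 log₁₀(83.333) ≈ 38.42 dB
∠G = 0.00° − 90.00° = -90.00°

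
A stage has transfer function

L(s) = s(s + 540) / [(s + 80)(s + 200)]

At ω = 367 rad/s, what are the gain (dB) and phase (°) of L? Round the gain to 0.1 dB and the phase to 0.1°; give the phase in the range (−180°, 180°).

At s = jω = j367:
zero (s+540): 540 + j367 → |·| = √(540²+367²) = √426289 ≈ 652.91, ∠ = arctan(367/540) ≈ 34.20°
zero at origin: s = j367 → |·| = 367, ∠ = 90.00°
pole (s+80): 80 + j367 → |·| = √(80²+367²) = √141089 ≈ 375.62, ∠ = arctan(367/80) ≈ 77.70°
pole (s+200): 200 + j367 → |·| = √(200²+367²) = √174689 ≈ 417.96, ∠ = arctan(367/200) ≈ 61.41°
|L| = 1 · 2.3962e+05 / 1.5699e+05 ≈ 1.5263
Gain = 20 log₁₀(1.5263) ≈ 3.67 dB
∠L = 124.20° − 139.11° = -14.91°

3.7 dB, -14.9°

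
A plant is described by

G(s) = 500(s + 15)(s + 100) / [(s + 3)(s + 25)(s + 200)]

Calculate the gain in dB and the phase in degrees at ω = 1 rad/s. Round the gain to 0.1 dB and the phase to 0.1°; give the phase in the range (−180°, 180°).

At s = jω = j1:
zero (s+15): 15 + j1 → |·| = √(15²+1²) = √226 ≈ 15.033, ∠ = arctan(1/15) ≈ 3.81°
zero (s+100): 100 + j1 → |·| = √(100²+1²) = √10001 ≈ 100, ∠ = arctan(1/100) ≈ 0.57°
pole (s+3): 3 + j1 → |·| = √(3²+1²) = √10 ≈ 3.1623, ∠ = arctan(1/3) ≈ 18.43°
pole (s+25): 25 + j1 → |·| = √(25²+1²) = √626 ≈ 25.02, ∠ = arctan(1/25) ≈ 2.29°
pole (s+200): 200 + j1 → |·| = √(200²+1²) = √40001 ≈ 200, ∠ = arctan(1/200) ≈ 0.29°
|G| = 500 · 1503.3 / 15824 ≈ 47.501
Gain = 20 log₁₀(47.501) ≈ 33.53 dB
∠G = 4.38° − 21.01° = -16.63°

33.5 dB, -16.6°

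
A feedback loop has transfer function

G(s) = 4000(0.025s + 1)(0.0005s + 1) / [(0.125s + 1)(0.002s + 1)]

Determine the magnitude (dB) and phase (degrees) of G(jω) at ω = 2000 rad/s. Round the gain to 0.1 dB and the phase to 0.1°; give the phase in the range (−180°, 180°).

48.8 dB, -31.9°

At ω = 2000 rad/s:
zero (1 + j2000·0.025) = 1 + j50 → |·| ≈ 50.01, ∠ ≈ 88.85°
zero (1 + j2000·0.0005) = 1 + j1 → |·| ≈ 1.4142, ∠ ≈ 45.00°
pole (1 + j2000·0.125) = 1 + j250 → |·| ≈ 250, ∠ ≈ 89.77°
pole (1 + j2000·0.002) = 1 + j4 → |·| ≈ 4.1231, ∠ ≈ 75.96°
|G| = 4000 · 50.01 · 1.4142 / (250 · 4.1231) ≈ 274.45
Gain = 20 log₁₀(274.45) ≈ 48.77 dB
∠G = (88.85° + 45.00°) − (89.77° + 75.96°) = -31.88°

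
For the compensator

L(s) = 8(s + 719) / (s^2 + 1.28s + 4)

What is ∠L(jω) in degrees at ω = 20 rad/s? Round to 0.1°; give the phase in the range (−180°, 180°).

-174.7°

At s = jω = j20:
zero (s+719): 719 + j20 → |·| = √(719²+20²) = √517361 ≈ 719.28, ∠ = arctan(20/719) ≈ 1.59°
quadratic: (j20)² + 1.28·j20 + 4 = -396 + j25.6 → |·| ≈ 396.83, ∠ ≈ 176.30°
∠L = 1.59° − 176.30° = -174.71°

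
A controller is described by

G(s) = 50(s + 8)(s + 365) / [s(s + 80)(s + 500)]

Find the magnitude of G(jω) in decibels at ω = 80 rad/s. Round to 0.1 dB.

At s = jω = j80:
zero (s+8): 8 + j80 → |·| = √(8²+80²) = √6464 ≈ 80.399, ∠ = arctan(80/8) ≈ 84.29°
zero (s+365): 365 + j80 → |·| = √(365²+80²) = √139625 ≈ 373.66, ∠ = arctan(80/365) ≈ 12.36°
pole (s+80): 80 + j80 → |·| = √(80²+80²) = √12800 ≈ 113.14, ∠ = arctan(80/80) ≈ 45.00°
pole (s+500): 500 + j80 → |·| = √(500²+80²) = √256400 ≈ 506.36, ∠ = arctan(80/500) ≈ 9.09°
pole at origin: |s| = 80, ∠ = 90.00° (in denominator)
|G| = 50 · 30042 / 4.5832e+06 ≈ 0.32774
Gain = 20 log₁₀(0.32774) ≈ -9.69 dB

-9.7 dB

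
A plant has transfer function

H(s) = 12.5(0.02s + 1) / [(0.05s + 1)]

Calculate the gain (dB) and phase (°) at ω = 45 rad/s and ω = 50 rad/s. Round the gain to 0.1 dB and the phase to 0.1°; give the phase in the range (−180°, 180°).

ω = 45: 16.7 dB, -24.1°; ω = 50: 16.3 dB, -23.2°

At ω = 45 rad/s:
zero (1 + j45·0.02) = 1 + j0.9 → |·| ≈ 1.3454, ∠ ≈ 41.99°
pole (1 + j45·0.05) = 1 + j2.25 → |·| ≈ 2.4622, ∠ ≈ 66.04°
|H| = 12.5 · 1.3454 / (2.4622) ≈ 6.8303
Gain = 20 log₁₀(6.8303) ≈ 16.69 dB
∠H = (41.99°) − (66.04°) = -24.05°

At ω = 50 rad/s:
zero (1 + j50·0.02) = 1 + j1 → |·| ≈ 1.4142, ∠ ≈ 45.00°
pole (1 + j50·0.05) = 1 + j2.5 → |·| ≈ 2.6926, ∠ ≈ 68.20°
|H| = 12.5 · 1.4142 / (2.6926) ≈ 6.5652
Gain = 20 log₁₀(6.5652) ≈ 16.34 dB
∠H = (45.00°) − (68.20°) = -23.20°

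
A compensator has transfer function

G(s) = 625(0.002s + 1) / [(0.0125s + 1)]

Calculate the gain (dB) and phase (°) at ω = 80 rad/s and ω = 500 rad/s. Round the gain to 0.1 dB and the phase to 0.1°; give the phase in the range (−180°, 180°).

ω = 80: 53.0 dB, -35.9°; ω = 500: 42.9 dB, -35.9°

At ω = 80 rad/s:
zero (1 + j80·0.002) = 1 + j0.16 → |·| ≈ 1.0127, ∠ ≈ 9.09°
pole (1 + j80·0.0125) = 1 + j1 → |·| ≈ 1.4142, ∠ ≈ 45.00°
|G| = 625 · 1.0127 / (1.4142) ≈ 447.56
Gain = 20 log₁₀(447.56) ≈ 53.02 dB
∠G = (9.09°) − (45.00°) = -35.91°

At ω = 500 rad/s:
zero (1 + j500·0.002) = 1 + j1 → |·| ≈ 1.4142, ∠ ≈ 45.00°
pole (1 + j500·0.0125) = 1 + j6.25 → |·| ≈ 6.3295, ∠ ≈ 80.91°
|G| = 625 · 1.4142 / (6.3295) ≈ 139.64
Gain = 20 log₁₀(139.64) ≈ 42.90 dB
∠G = (45.00°) − (80.91°) = -35.91°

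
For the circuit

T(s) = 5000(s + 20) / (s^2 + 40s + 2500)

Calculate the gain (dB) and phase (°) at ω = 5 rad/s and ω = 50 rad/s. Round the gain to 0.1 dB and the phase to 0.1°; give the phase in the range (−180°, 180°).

At s = jω = j5:
zero (s+20): 20 + j5 → |·| = √(20²+5²) = √425 ≈ 20.616, ∠ = arctan(5/20) ≈ 14.04°
quadratic: (j5)² + 40·j5 + 2500 = 2475 + j200 → |·| ≈ 2483.1, ∠ ≈ 4.62°
|T| = 5000 · 20.616 / 2483.1 ≈ 41.513
Gain = 20 log₁₀(41.513) ≈ 32.36 dB
∠T = 14.04° − 4.62° = 9.42°

At s = jω = j50:
zero (s+20): 20 + j50 → |·| = √(20²+50²) = √2900 ≈ 53.852, ∠ = arctan(50/20) ≈ 68.20°
quadratic: (j50)² + 40·j50 + 2500 = 0 + j2000 → |·| ≈ 2000, ∠ ≈ 90.00°
|T| = 5000 · 53.852 / 2000 ≈ 134.63
Gain = 20 log₁₀(134.63) ≈ 42.58 dB
∠T = 68.20° − 90.00° = -21.80°

ω = 5: 32.4 dB, 9.4°; ω = 50: 42.6 dB, -21.8°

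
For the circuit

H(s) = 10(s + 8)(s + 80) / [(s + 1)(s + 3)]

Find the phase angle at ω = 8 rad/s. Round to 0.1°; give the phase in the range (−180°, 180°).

-101.6°

At s = jω = j8:
zero (s+8): 8 + j8 → |·| = √(8²+8²) = √128 ≈ 11.314, ∠ = arctan(8/8) ≈ 45.00°
zero (s+80): 80 + j8 → |·| = √(80²+8²) = √6464 ≈ 80.399, ∠ = arctan(8/80) ≈ 5.71°
pole (s+1): 1 + j8 → |·| = √(1²+8²) = √65 ≈ 8.0623, ∠ = arctan(8/1) ≈ 82.87°
pole (s+3): 3 + j8 → |·| = √(3²+8²) = √73 ≈ 8.544, ∠ = arctan(8/3) ≈ 69.44°
∠H = 50.71° − 152.31° = -101.60°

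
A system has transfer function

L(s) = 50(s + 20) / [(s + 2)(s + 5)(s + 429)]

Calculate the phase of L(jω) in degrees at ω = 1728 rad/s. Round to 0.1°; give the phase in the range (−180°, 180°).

-166.5°

At s = jω = j1728:
zero (s+20): 20 + j1728 → |·| = √(20²+1728²) = √2986384 ≈ 1728.1, ∠ = arctan(1728/20) ≈ 89.34°
pole (s+2): 2 + j1728 → |·| = √(2²+1728²) = √2985988 ≈ 1728, ∠ = arctan(1728/2) ≈ 89.93°
pole (s+5): 5 + j1728 → |·| = √(5²+1728²) = √2986009 ≈ 1728, ∠ = arctan(1728/5) ≈ 89.83°
pole (s+429): 429 + j1728 → |·| = √(429²+1728²) = √3170025 ≈ 1780.5, ∠ = arctan(1728/429) ≈ 76.06°
∠L = 89.34° − 255.82° = -166.48°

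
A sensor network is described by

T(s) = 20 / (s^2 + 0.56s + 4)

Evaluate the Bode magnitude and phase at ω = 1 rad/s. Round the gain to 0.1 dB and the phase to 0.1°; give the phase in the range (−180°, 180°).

At s = jω = j1:
quadratic: (j1)² + 0.56·j1 + 4 = 3 + j0.56 → |·| ≈ 3.0518, ∠ ≈ 10.57°
|T| = 20 / 3.0518 ≈ 6.5535
Gain = 20 log₁₀(6.5535) ≈ 16.33 dB
∠T = 0.00° − 10.57° = -10.57°

16.3 dB, -10.6°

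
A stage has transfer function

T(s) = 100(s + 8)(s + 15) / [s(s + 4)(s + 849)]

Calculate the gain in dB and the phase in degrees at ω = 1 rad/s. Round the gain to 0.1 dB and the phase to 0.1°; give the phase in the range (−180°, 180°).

At s = jω = j1:
zero (s+8): 8 + j1 → |·| = √(8²+1²) = √65 ≈ 8.0623, ∠ = arctan(1/8) ≈ 7.13°
zero (s+15): 15 + j1 → |·| = √(15²+1²) = √226 ≈ 15.033, ∠ = arctan(1/15) ≈ 3.81°
pole (s+4): 4 + j1 → |·| = √(4²+1²) = √17 ≈ 4.1231, ∠ = arctan(1/4) ≈ 14.04°
pole (s+849): 849 + j1 → |·| = √(849²+1²) = √720802 ≈ 849, ∠ = arctan(1/849) ≈ 0.07°
pole at origin: |s| = 1, ∠ = 90.00° (in denominator)
|T| = 100 · 121.2 / 3500.5 ≈ 3.4624
Gain = 20 log₁₀(3.4624) ≈ 10.79 dB
∠T = 10.94° − 104.11° = -93.17°

10.8 dB, -93.2°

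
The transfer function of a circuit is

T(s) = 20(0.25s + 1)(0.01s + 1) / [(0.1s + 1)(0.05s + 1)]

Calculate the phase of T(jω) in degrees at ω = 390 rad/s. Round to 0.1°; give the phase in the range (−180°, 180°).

At ω = 390 rad/s:
zero (1 + j390·0.25) = 1 + j97.5 → |·| ≈ 97.505, ∠ ≈ 89.41°
zero (1 + j390·0.01) = 1 + j3.9 → |·| ≈ 4.0262, ∠ ≈ 75.62°
pole (1 + j390·0.1) = 1 + j39 → |·| ≈ 39.013, ∠ ≈ 88.53°
pole (1 + j390·0.05) = 1 + j19.5 → |·| ≈ 19.526, ∠ ≈ 87.06°
∠T = (89.41° + 75.62°) − (88.53° + 87.06°) = -10.56°

-10.6°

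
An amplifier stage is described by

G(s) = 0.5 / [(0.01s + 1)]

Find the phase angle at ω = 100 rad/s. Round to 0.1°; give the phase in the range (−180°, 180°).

-45.0°

At ω = 100 rad/s:
pole (1 + j100·0.01) = 1 + j1 → |·| ≈ 1.4142, ∠ ≈ 45.00°
∠G = (0°) − (45.00°) = -45.00°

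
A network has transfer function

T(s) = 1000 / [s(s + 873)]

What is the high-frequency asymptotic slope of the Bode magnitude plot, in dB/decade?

Each pole contributes −20 dB/decade at high frequency; each zero contributes +20 dB/decade.
Net: 0 zero(s) − 2 pole(s) → -40 dB/decade.

-40 dB/decade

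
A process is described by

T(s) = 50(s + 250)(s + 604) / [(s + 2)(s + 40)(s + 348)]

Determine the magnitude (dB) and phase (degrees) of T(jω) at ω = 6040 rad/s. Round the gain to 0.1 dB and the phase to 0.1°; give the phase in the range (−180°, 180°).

At s = jω = j6040:
zero (s+250): 250 + j6040 → |·| = √(250²+6040²) = √36544100 ≈ 6045.2, ∠ = arctan(6040/250) ≈ 87.63°
zero (s+604): 604 + j6040 → |·| = √(604²+6040²) = √36846416 ≈ 6070.1, ∠ = arctan(6040/604) ≈ 84.29°
pole (s+2): 2 + j6040 → |·| = √(2²+6040²) = √36481604 ≈ 6040, ∠ = arctan(6040/2) ≈ 89.98°
pole (s+40): 40 + j6040 → |·| = √(40²+6040²) = √36483200 ≈ 6040.1, ∠ = arctan(6040/40) ≈ 89.62°
pole (s+348): 348 + j6040 → |·| = √(348²+6040²) = √36602704 ≈ 6050, ∠ = arctan(6040/348) ≈ 86.70°
|T| = 50 · 3.6695e+07 / 2.2072e+11 ≈ 0.0083126
Gain = 20 log₁₀(0.0083126) ≈ -41.61 dB
∠T = 171.92° − 266.30° = -94.38°

-41.6 dB, -94.4°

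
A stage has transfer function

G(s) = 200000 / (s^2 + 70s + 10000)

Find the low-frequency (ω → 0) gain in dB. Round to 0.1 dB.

26.0 dB

G(0) = 200000 / 10000 = 20
20 log₁₀(20) ≈ 26.02 dB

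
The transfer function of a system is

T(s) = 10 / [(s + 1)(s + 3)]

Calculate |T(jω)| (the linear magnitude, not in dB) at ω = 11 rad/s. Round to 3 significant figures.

0.0794

At s = jω = j11:
pole (s+1): 1 + j11 → |·| = √(1²+11²) = √122 ≈ 11.045, ∠ = arctan(11/1) ≈ 84.81°
pole (s+3): 3 + j11 → |·| = √(3²+11²) = √130 ≈ 11.402, ∠ = arctan(11/3) ≈ 74.74°
|T| = 10 / 125.94 ≈ 0.079403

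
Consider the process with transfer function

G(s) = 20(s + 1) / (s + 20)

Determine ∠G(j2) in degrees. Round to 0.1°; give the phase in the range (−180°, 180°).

At s = jω = j2:
zero (s+1): 1 + j2 → |·| = √(1²+2²) = √5 ≈ 2.2361, ∠ = arctan(2/1) ≈ 63.43°
pole (s+20): 20 + j2 → |·| = √(20²+2²) = √404 ≈ 20.1, ∠ = arctan(2/20) ≈ 5.71°
∠G = 63.43° − 5.71° = 57.72°

57.7°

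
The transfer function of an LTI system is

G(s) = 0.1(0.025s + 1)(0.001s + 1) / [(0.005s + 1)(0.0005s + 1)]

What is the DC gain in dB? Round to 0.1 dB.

-20.0 dB

G(0) = 0.1 · 1 / 1 = 0.1
20 log₁₀(0.1) ≈ -20.00 dB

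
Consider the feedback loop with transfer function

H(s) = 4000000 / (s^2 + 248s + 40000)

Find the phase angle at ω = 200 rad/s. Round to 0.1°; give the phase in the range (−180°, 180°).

At s = jω = j200:
quadratic: (j200)² + 248·j200 + 40000 = 0 + j49600 → |·| ≈ 49600, ∠ ≈ 90.00°
∠H = 0.00° − 90.00° = -90.00°

-90.0°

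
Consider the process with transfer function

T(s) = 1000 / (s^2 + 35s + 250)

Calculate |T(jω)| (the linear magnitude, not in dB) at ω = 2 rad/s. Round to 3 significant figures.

Substitute s = j2:
Numerator: 1000 = 1000 + j0
Denominator: (j2)^2 + 35(j2) + 250 = 246 + j70
|N| = √(1000² + 0²) ≈ 1000, ∠N ≈ 0.00°
|D| = √(246² + 70²) ≈ 255.77, ∠D ≈ 15.88°
|T| = 1000 / 255.77 ≈ 3.9098

3.91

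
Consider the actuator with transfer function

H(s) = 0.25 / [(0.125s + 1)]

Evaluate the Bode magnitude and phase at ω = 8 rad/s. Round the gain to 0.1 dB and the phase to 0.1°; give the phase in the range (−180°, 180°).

-15.1 dB, -45.0°

At ω = 8 rad/s:
pole (1 + j8·0.125) = 1 + j1 → |·| ≈ 1.4142, ∠ ≈ 45.00°
|H| = 0.25 · 1 / (1.4142) ≈ 0.17678
Gain = 20 log₁₀(0.17678) ≈ -15.05 dB
∠H = (0°) − (45.00°) = -45.00°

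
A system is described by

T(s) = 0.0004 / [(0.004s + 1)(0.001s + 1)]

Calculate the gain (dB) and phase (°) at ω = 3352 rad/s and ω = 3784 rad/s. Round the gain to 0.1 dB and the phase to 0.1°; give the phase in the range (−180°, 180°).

ω = 3352: -101.4 dB, -159.1°; ω = 3784: -103.4 dB, -161.4°

At ω = 3352 rad/s:
pole (1 + j3352·0.004) = 1 + j13.408 → |·| ≈ 13.445, ∠ ≈ 85.73°
pole (1 + j3352·0.001) = 1 + j3.352 → |·| ≈ 3.498, ∠ ≈ 73.39°
|T| = 0.0004 · 1 / (13.445 · 3.498) ≈ 8.5051e-06
Gain = 20 log₁₀(8.5051e-06) ≈ -101.41 dB
∠T = (0°) − (85.73° + 73.39°) = -159.12°

At ω = 3784 rad/s:
pole (1 + j3784·0.004) = 1 + j15.136 → |·| ≈ 15.169, ∠ ≈ 86.22°
pole (1 + j3784·0.001) = 1 + j3.784 → |·| ≈ 3.9139, ∠ ≈ 75.20°
|T| = 0.0004 · 1 / (15.169 · 3.9139) ≈ 6.7374e-06
Gain = 20 log₁₀(6.7374e-06) ≈ -103.43 dB
∠T = (0°) − (86.22° + 75.20°) = -161.42°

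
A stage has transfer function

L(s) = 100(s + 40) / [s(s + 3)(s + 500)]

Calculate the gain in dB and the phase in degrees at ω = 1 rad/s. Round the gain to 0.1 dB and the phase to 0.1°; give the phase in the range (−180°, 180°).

At s = jω = j1:
zero (s+40): 40 + j1 → |·| = √(40²+1²) = √1601 ≈ 40.012, ∠ = arctan(1/40) ≈ 1.43°
pole (s+3): 3 + j1 → |·| = √(3²+1²) = √10 ≈ 3.1623, ∠ = arctan(1/3) ≈ 18.43°
pole (s+500): 500 + j1 → |·| = √(500²+1²) = √250001 ≈ 500, ∠ = arctan(1/500) ≈ 0.11°
pole at origin: |s| = 1, ∠ = 90.00° (in denominator)
|L| = 100 · 40.012 / 1581.2 ≈ 2.5305
Gain = 20 log₁₀(2.5305) ≈ 8.06 dB
∠L = 1.43° − 108.54° = -107.11°

8.1 dB, -107.1°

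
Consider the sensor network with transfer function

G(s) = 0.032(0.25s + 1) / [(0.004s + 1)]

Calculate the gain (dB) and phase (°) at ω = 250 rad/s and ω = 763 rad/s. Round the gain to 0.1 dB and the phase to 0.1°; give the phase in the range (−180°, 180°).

ω = 250: 3.0 dB, 44.1°; ω = 763: 5.6 dB, 17.8°

At ω = 250 rad/s:
zero (1 + j250·0.25) = 1 + j62.5 → |·| ≈ 62.508, ∠ ≈ 89.08°
pole (1 + j250·0.004) = 1 + j1 → |·| ≈ 1.4142, ∠ ≈ 45.00°
|G| = 0.032 · 62.508 / (1.4142) ≈ 1.4144
Gain = 20 log₁₀(1.4144) ≈ 3.01 dB
∠G = (89.08°) − (45.00°) = 44.08°

At ω = 763 rad/s:
zero (1 + j763·0.25) = 1 + j190.75 → |·| ≈ 190.75, ∠ ≈ 89.70°
pole (1 + j763·0.004) = 1 + j3.052 → |·| ≈ 3.2117, ∠ ≈ 71.86°
|G| = 0.032 · 190.75 / (3.2117) ≈ 1.9006
Gain = 20 log₁₀(1.9006) ≈ 5.58 dB
∠G = (89.70°) − (71.86°) = 17.84°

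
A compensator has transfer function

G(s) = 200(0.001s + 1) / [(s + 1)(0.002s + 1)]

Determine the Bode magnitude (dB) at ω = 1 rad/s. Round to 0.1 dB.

At ω = 1 rad/s:
zero (1 + j1·0.001) = 1 + j0.001 → |·| ≈ 1, ∠ ≈ 0.06°
pole (1 + j1·1) = 1 + j1 → |·| ≈ 1.4142, ∠ ≈ 45.00°
pole (1 + j1·0.002) = 1 + j0.002 → |·| ≈ 1, ∠ ≈ 0.11°
|G| = 200 · 1 / (1.4142 · 1) ≈ 141.42
Gain = 20 log₁₀(141.42) ≈ 43.01 dB

43.0 dB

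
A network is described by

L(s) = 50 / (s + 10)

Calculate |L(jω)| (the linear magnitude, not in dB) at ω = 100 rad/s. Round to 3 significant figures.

Substitute s = j100:
Numerator: 50 = 50 + j0
Denominator: (j100) + 10 = 10 + j100
|N| = √(50² + 0²) ≈ 50, ∠N ≈ 0.00°
|D| = √(10² + 100²) ≈ 100.5, ∠D ≈ 84.29°
|L| = 50 / 100.5 ≈ 0.49751

0.498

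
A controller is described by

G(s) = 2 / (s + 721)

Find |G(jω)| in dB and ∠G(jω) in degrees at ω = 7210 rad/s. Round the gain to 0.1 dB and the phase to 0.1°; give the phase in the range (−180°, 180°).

-71.2 dB, -84.3°

At s = jω = j7210:
pole (s+721): 721 + j7210 → |·| = √(721²+7210²) = √52503941 ≈ 7246, ∠ = arctan(7210/721) ≈ 84.29°
|G| = 2 / 7246 ≈ 0.00027601
Gain = 20 log₁₀(0.00027601) ≈ -71.18 dB
∠G = 0.00° − 84.29° = -84.29°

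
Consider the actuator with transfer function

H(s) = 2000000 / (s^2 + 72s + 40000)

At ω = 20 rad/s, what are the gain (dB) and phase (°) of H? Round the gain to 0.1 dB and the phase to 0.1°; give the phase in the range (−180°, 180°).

34.1 dB, -2.1°

At s = jω = j20:
quadratic: (j20)² + 72·j20 + 40000 = 39600 + j1440 → |·| ≈ 39626, ∠ ≈ 2.08°
|H| = 2000000 / 39626 ≈ 50.472
Gain = 20 log₁₀(50.472) ≈ 34.06 dB
∠H = 0.00° − 2.08° = -2.08°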